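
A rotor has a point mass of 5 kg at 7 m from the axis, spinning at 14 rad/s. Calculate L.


Given: m = 5 kg, r = 7 m, omega = 14 rad/s
For a point mass: I = m*r^2
I = 5*7^2 = 5*49 = 245
L = I*omega = 245*14
L = 3430 kg*m^2/s

3430 kg*m^2/s


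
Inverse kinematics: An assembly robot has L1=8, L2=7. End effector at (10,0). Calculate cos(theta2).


Given: L1 = 8, L2 = 7, target (x, y) = (10, 0)
Using cos(theta2) = (x^2 + y^2 - L1^2 - L2^2) / (2*L1*L2)
x^2 + y^2 = 10^2 + 0 = 100
L1^2 + L2^2 = 64 + 49 = 113
Numerator = 100 - 113 = -13
Denominator = 2*8*7 = 112
cos(theta2) = -13/112 = -13/112

-13/112


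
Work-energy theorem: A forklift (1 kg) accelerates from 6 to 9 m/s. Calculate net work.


Given: m = 1 kg, v0 = 6 m/s, v = 9 m/s
Using W = (1/2)*m*(v^2 - v0^2)
v^2 = 9^2 = 81
v0^2 = 6^2 = 36
v^2 - v0^2 = 81 - 36 = 45
W = (1/2)*1*45 = 45/2 J

45/2 J


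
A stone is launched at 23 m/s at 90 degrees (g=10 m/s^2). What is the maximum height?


Given: v0 = 23 m/s, theta = 90 deg, g = 10 m/s^2
sin^2(90) = 1
Using H = v0^2 * sin^2(theta) / (2*g)
H = 23^2 * 1 / (2*10)
H = 529 * 1 / 20
H = 529 / 20
H = 529/20 m

529/20 m


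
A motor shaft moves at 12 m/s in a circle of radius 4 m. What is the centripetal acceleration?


Given: v = 12 m/s, r = 4 m
Using a_c = v^2 / r
a_c = 12^2 / 4
a_c = 144 / 4
a_c = 36 m/s^2

36 m/s^2


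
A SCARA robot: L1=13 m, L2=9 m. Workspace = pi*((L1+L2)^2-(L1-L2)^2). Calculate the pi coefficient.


Given: L1 = 13, L2 = 9
(L1+L2)^2 = (22)^2 = 484
(L1-L2)^2 = (4)^2 = 16
Difference = 484 - 16 = 468
This equals 4*L1*L2 = 4*13*9 = 468
Workspace area = 468*pi

468


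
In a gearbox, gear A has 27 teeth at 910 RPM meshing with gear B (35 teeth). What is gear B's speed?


Given: N1 = 27 teeth, w1 = 910 RPM, N2 = 35 teeth
Using N1*w1 = N2*w2
w2 = N1*w1 / N2
w2 = 27*910 / 35
w2 = 24570 / 35
w2 = 702 RPM

702 RPM


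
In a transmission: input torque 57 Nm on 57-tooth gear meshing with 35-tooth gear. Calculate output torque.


Given: N1 = 57, N2 = 35, T1 = 57 Nm
Using T2/T1 = N2/N1
T2 = T1 * N2 / N1
T2 = 57 * 35 / 57
T2 = 1995 / 57
T2 = 35 Nm

35 Nm


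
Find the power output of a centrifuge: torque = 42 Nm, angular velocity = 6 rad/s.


Given: tau = 42 Nm, omega = 6 rad/s
Using P = tau * omega
P = 42 * 6
P = 252 W

252 W


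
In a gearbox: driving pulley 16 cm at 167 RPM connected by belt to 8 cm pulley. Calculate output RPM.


Given: D1 = 16 cm, w1 = 167 RPM, D2 = 8 cm
Using D1*w1 = D2*w2
w2 = D1*w1 / D2
w2 = 16*167 / 8
w2 = 2672 / 8
w2 = 334 RPM

334 RPM


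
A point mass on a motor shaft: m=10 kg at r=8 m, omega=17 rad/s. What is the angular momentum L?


Given: m = 10 kg, r = 8 m, omega = 17 rad/s
For a point mass: I = m*r^2
I = 10*8^2 = 10*64 = 640
L = I*omega = 640*17
L = 10880 kg*m^2/s

10880 kg*m^2/s


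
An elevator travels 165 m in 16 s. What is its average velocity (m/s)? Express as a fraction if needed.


Given: distance d = 165 m, time t = 16 s
Using v = d / t
v = 165 / 16
v = 165/16 m/s

165/16 m/s


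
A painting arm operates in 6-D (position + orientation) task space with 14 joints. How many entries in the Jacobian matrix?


Given: task space dimension = 6, joints = 14
Jacobian is a 6 x 14 matrix
Total entries = rows * columns
Total = 6 * 14
Total = 84

84


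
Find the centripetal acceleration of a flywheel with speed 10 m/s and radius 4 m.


Given: v = 10 m/s, r = 4 m
Using a_c = v^2 / r
a_c = 10^2 / 4
a_c = 100 / 4
a_c = 25 m/s^2

25 m/s^2


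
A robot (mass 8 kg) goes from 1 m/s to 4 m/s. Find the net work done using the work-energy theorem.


Given: m = 8 kg, v0 = 1 m/s, v = 4 m/s
Using W = (1/2)*m*(v^2 - v0^2)
v^2 = 4^2 = 16
v0^2 = 1^2 = 1
v^2 - v0^2 = 16 - 1 = 15
W = (1/2)*8*15 = 60 J

60 J


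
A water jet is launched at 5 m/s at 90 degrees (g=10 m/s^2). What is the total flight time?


Given: v0 = 5 m/s, theta = 90 deg, g = 10 m/s^2
sin(90) = 1
Using T = 2*v0*sin(theta) / g
T = 2*5*1 / 10
T = 10 / 10
T = 1 s

1 s


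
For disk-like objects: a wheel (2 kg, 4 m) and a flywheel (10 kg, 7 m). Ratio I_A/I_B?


Given: M1=2 kg, R1=4 m, M2=10 kg, R2=7 m
For a disk: I = (1/2)*M*R^2, so I_A/I_B = (M1*R1^2)/(M2*R2^2)
M1*R1^2 = 2*16 = 32
M2*R2^2 = 10*49 = 490
I_A/I_B = 32/490 = 16/245

16/245


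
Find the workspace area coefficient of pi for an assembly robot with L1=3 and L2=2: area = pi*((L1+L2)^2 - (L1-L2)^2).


Given: L1 = 3, L2 = 2
(L1+L2)^2 = (5)^2 = 25
(L1-L2)^2 = (1)^2 = 1
Difference = 25 - 1 = 24
This equals 4*L1*L2 = 4*3*2 = 24
Workspace area = 24*pi

24


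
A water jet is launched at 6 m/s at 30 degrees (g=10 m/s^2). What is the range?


Given: v0 = 6 m/s, theta = 30 deg, g = 10 m/s^2
sin(2*30) = sin(60) = sqrt(3)/2
Using R = v0^2 * sin(2*theta) / g
R = 6^2 * (sqrt(3)/2) / 10
R = 36 * sqrt(3) / 20
R = 9/5*sqrt(3) m

9/5*sqrt(3) m


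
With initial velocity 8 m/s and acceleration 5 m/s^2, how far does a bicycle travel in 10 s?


Given: v0 = 8 m/s, a = 5 m/s^2, t = 10 s
Using s = v0*t + (1/2)*a*t^2
s = 8*10 + (1/2)*5*10^2
s = 80 + (1/2)*500
s = 80 + 250
s = 330

330 m


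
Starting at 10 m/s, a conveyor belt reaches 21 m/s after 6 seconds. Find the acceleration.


Given: initial velocity v0 = 10 m/s, final velocity v = 21 m/s, time t = 6 s
Using a = (v - v0) / t
a = (21 - 10) / 6
a = 11 / 6
a = 11/6 m/s^2

11/6 m/s^2


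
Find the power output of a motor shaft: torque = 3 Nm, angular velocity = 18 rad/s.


Given: tau = 3 Nm, omega = 18 rad/s
Using P = tau * omega
P = 3 * 18
P = 54 W

54 W


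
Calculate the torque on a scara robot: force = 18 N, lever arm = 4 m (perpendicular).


Given: F = 18 N, r = 4 m, angle = 90 deg (perpendicular)
Using tau = F * r * sin(90)
sin(90) = 1
tau = 18 * 4 * 1
tau = 72 Nm

72 Nm


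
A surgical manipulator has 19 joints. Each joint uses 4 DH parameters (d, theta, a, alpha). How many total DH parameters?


Given: 19 joints, 4 DH parameters per joint (d, theta, a, alpha)
Total DH parameters = number_of_joints * 4
Total = 19 * 4
Total = 76

76


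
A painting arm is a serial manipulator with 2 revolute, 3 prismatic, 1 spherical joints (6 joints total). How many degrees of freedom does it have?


Given: serial robot with 2 revolute, 3 prismatic, 1 spherical joints
DOF contribution per joint type: revolute=1, prismatic=1, spherical=3, fixed=0
DOF = 2*1 + 3*1 + 1*3
DOF = 8

8


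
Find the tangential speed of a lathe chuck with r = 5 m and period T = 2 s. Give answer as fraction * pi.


Given: radius r = 5 m, period T = 2 s
Using v = 2*pi*r / T
v = 2*pi*5 / 2
v = 10*pi / 2
v = 5*pi m/s

5*pi m/s


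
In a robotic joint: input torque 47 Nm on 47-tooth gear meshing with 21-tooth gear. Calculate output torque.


Given: N1 = 47, N2 = 21, T1 = 47 Nm
Using T2/T1 = N2/N1
T2 = T1 * N2 / N1
T2 = 47 * 21 / 47
T2 = 987 / 47
T2 = 21 Nm

21 Nm


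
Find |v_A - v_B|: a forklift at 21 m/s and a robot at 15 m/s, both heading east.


Given: v_A = 21 m/s east, v_B = 15 m/s east
Both move in the same direction; relative speed = |v_A - v_B|
|21 - 15| = |6|
= 6 m/s

6 m/s


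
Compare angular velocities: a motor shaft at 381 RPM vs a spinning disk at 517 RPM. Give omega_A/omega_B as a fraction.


Given: RPM_A = 381, RPM_B = 517
omega = 2*pi*RPM/60, so omega_A/omega_B = RPM_A / RPM_B
omega_A/omega_B = 381 / 517
omega_A/omega_B = 381/517

381/517


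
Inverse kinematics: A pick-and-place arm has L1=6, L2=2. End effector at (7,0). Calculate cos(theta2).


Given: L1 = 6, L2 = 2, target (x, y) = (7, 0)
Using cos(theta2) = (x^2 + y^2 - L1^2 - L2^2) / (2*L1*L2)
x^2 + y^2 = 7^2 + 0 = 49
L1^2 + L2^2 = 36 + 4 = 40
Numerator = 49 - 40 = 9
Denominator = 2*6*2 = 24
cos(theta2) = 9/24 = 3/8

3/8


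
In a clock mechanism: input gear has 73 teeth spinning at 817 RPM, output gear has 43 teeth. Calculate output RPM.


Given: N1 = 73 teeth, w1 = 817 RPM, N2 = 43 teeth
Using N1*w1 = N2*w2
w2 = N1*w1 / N2
w2 = 73*817 / 43
w2 = 59641 / 43
w2 = 1387 RPM

1387 RPM


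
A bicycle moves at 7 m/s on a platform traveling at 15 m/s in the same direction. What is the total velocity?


Given: object velocity = 7 m/s, platform velocity = 15 m/s (same direction)
Using classical velocity addition: v_total = v_object + v_platform
v_total = 7 + 15
v_total = 22 m/s

22 m/s


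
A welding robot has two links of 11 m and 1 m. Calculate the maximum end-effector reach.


Given: L1 = 11 m, L2 = 1 m
For a 2-link planar arm, max reach = L1 + L2 (fully extended)
Max reach = 11 + 1
Max reach = 12 m

12 m


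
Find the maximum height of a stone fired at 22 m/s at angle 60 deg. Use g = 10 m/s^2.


Given: v0 = 22 m/s, theta = 60 deg, g = 10 m/s^2
sin^2(60) = 3/4
Using H = v0^2 * sin^2(theta) / (2*g)
H = 22^2 * 3/4 / (2*10)
H = 484 * 3/4 / 20
H = 363 / 20
H = 363/20 m

363/20 m


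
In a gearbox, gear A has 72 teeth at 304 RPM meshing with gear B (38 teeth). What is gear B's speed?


Given: N1 = 72 teeth, w1 = 304 RPM, N2 = 38 teeth
Using N1*w1 = N2*w2
w2 = N1*w1 / N2
w2 = 72*304 / 38
w2 = 21888 / 38
w2 = 576 RPM

576 RPM


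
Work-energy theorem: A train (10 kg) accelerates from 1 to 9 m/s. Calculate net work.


Given: m = 10 kg, v0 = 1 m/s, v = 9 m/s
Using W = (1/2)*m*(v^2 - v0^2)
v^2 = 9^2 = 81
v0^2 = 1^2 = 1
v^2 - v0^2 = 81 - 1 = 80
W = (1/2)*10*80 = 400 J

400 J


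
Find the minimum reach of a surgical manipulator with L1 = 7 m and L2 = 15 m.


Given: L1 = 7 m, L2 = 15 m
For a 2-link planar arm, min reach = |L1 - L2| (second link folded back)
Min reach = |7 - 15|
Min reach = 8 m

8 m


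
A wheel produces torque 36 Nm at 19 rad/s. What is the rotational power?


Given: tau = 36 Nm, omega = 19 rad/s
Using P = tau * omega
P = 36 * 19
P = 684 W

684 W


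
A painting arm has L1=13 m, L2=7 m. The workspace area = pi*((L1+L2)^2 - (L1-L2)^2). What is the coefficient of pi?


Given: L1 = 13, L2 = 7
(L1+L2)^2 = (20)^2 = 400
(L1-L2)^2 = (6)^2 = 36
Difference = 400 - 36 = 364
This equals 4*L1*L2 = 4*13*7 = 364
Workspace area = 364*pi

364


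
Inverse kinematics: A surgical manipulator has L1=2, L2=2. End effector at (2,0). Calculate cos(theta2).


Given: L1 = 2, L2 = 2, target (x, y) = (2, 0)
Using cos(theta2) = (x^2 + y^2 - L1^2 - L2^2) / (2*L1*L2)
x^2 + y^2 = 2^2 + 0 = 4
L1^2 + L2^2 = 4 + 4 = 8
Numerator = 4 - 8 = -4
Denominator = 2*2*2 = 8
cos(theta2) = -4/8 = -1/2

-1/2


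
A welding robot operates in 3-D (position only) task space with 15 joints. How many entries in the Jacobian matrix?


Given: task space dimension = 3, joints = 15
Jacobian is a 3 x 15 matrix
Total entries = rows * columns
Total = 3 * 15
Total = 45

45


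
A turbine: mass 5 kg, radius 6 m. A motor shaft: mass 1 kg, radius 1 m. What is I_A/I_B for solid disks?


Given: M1=5 kg, R1=6 m, M2=1 kg, R2=1 m
For a disk: I = (1/2)*M*R^2, so I_A/I_B = (M1*R1^2)/(M2*R2^2)
M1*R1^2 = 5*36 = 180
M2*R2^2 = 1*1 = 1
I_A/I_B = 180/1 = 180

180


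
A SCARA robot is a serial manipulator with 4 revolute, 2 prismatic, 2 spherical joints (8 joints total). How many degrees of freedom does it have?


Given: serial robot with 4 revolute, 2 prismatic, 2 spherical joints
DOF contribution per joint type: revolute=1, prismatic=1, spherical=3, fixed=0
DOF = 4*1 + 2*1 + 2*3
DOF = 12

12


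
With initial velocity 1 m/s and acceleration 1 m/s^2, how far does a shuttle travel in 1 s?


Given: v0 = 1 m/s, a = 1 m/s^2, t = 1 s
Using s = v0*t + (1/2)*a*t^2
s = 1*1 + (1/2)*1*1^2
s = 1 + (1/2)*1
s = 1 + 1/2
s = 3/2

3/2 m


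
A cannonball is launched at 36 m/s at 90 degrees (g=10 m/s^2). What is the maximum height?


Given: v0 = 36 m/s, theta = 90 deg, g = 10 m/s^2
sin^2(90) = 1
Using H = v0^2 * sin^2(theta) / (2*g)
H = 36^2 * 1 / (2*10)
H = 1296 * 1 / 20
H = 1296 / 20
H = 324/5 m

324/5 m


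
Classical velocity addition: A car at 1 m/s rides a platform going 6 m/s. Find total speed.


Given: object velocity = 1 m/s, platform velocity = 6 m/s (same direction)
Using classical velocity addition: v_total = v_object + v_platform
v_total = 1 + 6
v_total = 7 m/s

7 m/s


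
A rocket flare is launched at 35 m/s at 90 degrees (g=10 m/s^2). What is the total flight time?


Given: v0 = 35 m/s, theta = 90 deg, g = 10 m/s^2
sin(90) = 1
Using T = 2*v0*sin(theta) / g
T = 2*35*1 / 10
T = 70 / 10
T = 7 s

7 s


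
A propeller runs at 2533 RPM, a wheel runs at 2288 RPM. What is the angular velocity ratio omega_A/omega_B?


Given: RPM_A = 2533, RPM_B = 2288
omega = 2*pi*RPM/60, so omega_A/omega_B = RPM_A / RPM_B
omega_A/omega_B = 2533 / 2288
omega_A/omega_B = 2533/2288

2533/2288


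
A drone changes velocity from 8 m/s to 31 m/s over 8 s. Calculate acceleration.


Given: initial velocity v0 = 8 m/s, final velocity v = 31 m/s, time t = 8 s
Using a = (v - v0) / t
a = (31 - 8) / 8
a = 23 / 8
a = 23/8 m/s^2

23/8 m/s^2


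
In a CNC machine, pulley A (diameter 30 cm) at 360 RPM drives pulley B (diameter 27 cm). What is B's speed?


Given: D1 = 30 cm, w1 = 360 RPM, D2 = 27 cm
Using D1*w1 = D2*w2
w2 = D1*w1 / D2
w2 = 30*360 / 27
w2 = 10800 / 27
w2 = 400 RPM

400 RPM


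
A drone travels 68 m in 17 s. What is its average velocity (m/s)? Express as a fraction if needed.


Given: distance d = 68 m, time t = 17 s
Using v = d / t
v = 68 / 17
v = 4 m/s

4 m/s


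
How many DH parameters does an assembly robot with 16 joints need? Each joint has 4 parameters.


Given: 16 joints, 4 DH parameters per joint (d, theta, a, alpha)
Total DH parameters = number_of_joints * 4
Total = 16 * 4
Total = 64

64


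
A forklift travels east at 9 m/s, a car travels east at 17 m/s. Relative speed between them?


Given: v_A = 9 m/s east, v_B = 17 m/s east
Both move in the same direction; relative speed = |v_A - v_B|
|9 - 17| = |-8|
= 8 m/s

8 m/s


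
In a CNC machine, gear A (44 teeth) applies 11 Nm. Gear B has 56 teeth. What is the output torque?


Given: N1 = 44, N2 = 56, T1 = 11 Nm
Using T2/T1 = N2/N1
T2 = T1 * N2 / N1
T2 = 11 * 56 / 44
T2 = 616 / 44
T2 = 14 Nm

14 Nm


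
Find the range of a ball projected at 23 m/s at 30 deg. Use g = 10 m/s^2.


Given: v0 = 23 m/s, theta = 30 deg, g = 10 m/s^2
sin(2*30) = sin(60) = sqrt(3)/2
Using R = v0^2 * sin(2*theta) / g
R = 23^2 * (sqrt(3)/2) / 10
R = 529 * sqrt(3) / 20
R = 529/20*sqrt(3) m

529/20*sqrt(3) m


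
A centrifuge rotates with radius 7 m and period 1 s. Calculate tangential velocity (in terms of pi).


Given: radius r = 7 m, period T = 1 s
Using v = 2*pi*r / T
v = 2*pi*7 / 1
v = 14*pi / 1
v = 14*pi m/s

14*pi m/s


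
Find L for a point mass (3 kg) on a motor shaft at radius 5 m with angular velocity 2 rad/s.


Given: m = 3 kg, r = 5 m, omega = 2 rad/s
For a point mass: I = m*r^2
I = 3*5^2 = 3*25 = 75
L = I*omega = 75*2
L = 150 kg*m^2/s

150 kg*m^2/s


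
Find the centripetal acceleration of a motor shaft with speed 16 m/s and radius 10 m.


Given: v = 16 m/s, r = 10 m
Using a_c = v^2 / r
a_c = 16^2 / 10
a_c = 256 / 10
a_c = 128/5 m/s^2

128/5 m/s^2


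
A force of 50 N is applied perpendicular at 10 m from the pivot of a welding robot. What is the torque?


Given: F = 50 N, r = 10 m, angle = 90 deg (perpendicular)
Using tau = F * r * sin(90)
sin(90) = 1
tau = 50 * 10 * 1
tau = 500 Nm

500 Nm


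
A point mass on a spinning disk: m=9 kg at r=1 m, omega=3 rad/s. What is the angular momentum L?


Given: m = 9 kg, r = 1 m, omega = 3 rad/s
For a point mass: I = m*r^2
I = 9*1^2 = 9*1 = 9
L = I*omega = 9*3
L = 27 kg*m^2/s

27 kg*m^2/s


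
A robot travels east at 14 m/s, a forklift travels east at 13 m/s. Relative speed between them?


Given: v_A = 14 m/s east, v_B = 13 m/s east
Both move in the same direction; relative speed = |v_A - v_B|
|14 - 13| = |1|
= 1 m/s

1 m/s


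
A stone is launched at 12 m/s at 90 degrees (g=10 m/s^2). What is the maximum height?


Given: v0 = 12 m/s, theta = 90 deg, g = 10 m/s^2
sin^2(90) = 1
Using H = v0^2 * sin^2(theta) / (2*g)
H = 12^2 * 1 / (2*10)
H = 144 * 1 / 20
H = 144 / 20
H = 36/5 m

36/5 m


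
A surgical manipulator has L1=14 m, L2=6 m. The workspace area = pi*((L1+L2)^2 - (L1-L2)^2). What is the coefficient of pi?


Given: L1 = 14, L2 = 6
(L1+L2)^2 = (20)^2 = 400
(L1-L2)^2 = (8)^2 = 64
Difference = 400 - 64 = 336
This equals 4*L1*L2 = 4*14*6 = 336
Workspace area = 336*pi

336


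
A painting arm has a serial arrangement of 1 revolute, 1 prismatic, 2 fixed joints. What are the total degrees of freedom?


Given: serial robot with 1 revolute, 1 prismatic, 2 fixed joints
DOF contribution per joint type: revolute=1, prismatic=1, spherical=3, fixed=0
DOF = 1*1 + 1*1 + 2*0
DOF = 2

2


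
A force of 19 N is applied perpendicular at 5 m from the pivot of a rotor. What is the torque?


Given: F = 19 N, r = 5 m, angle = 90 deg (perpendicular)
Using tau = F * r * sin(90)
sin(90) = 1
tau = 19 * 5 * 1
tau = 95 Nm

95 Nm


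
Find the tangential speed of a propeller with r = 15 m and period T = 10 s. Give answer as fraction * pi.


Given: radius r = 15 m, period T = 10 s
Using v = 2*pi*r / T
v = 2*pi*15 / 10
v = 30*pi / 10
v = 3*pi m/s

3*pi m/s


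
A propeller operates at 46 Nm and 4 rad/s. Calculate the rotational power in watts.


Given: tau = 46 Nm, omega = 4 rad/s
Using P = tau * omega
P = 46 * 4
P = 184 W

184 W


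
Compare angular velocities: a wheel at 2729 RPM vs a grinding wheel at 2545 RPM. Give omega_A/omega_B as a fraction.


Given: RPM_A = 2729, RPM_B = 2545
omega = 2*pi*RPM/60, so omega_A/omega_B = RPM_A / RPM_B
omega_A/omega_B = 2729 / 2545
omega_A/omega_B = 2729/2545

2729/2545


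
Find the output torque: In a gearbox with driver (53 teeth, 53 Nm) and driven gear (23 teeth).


Given: N1 = 53, N2 = 23, T1 = 53 Nm
Using T2/T1 = N2/N1
T2 = T1 * N2 / N1
T2 = 53 * 23 / 53
T2 = 1219 / 53
T2 = 23 Nm

23 Nm


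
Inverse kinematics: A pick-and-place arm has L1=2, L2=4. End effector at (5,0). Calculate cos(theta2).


Given: L1 = 2, L2 = 4, target (x, y) = (5, 0)
Using cos(theta2) = (x^2 + y^2 - L1^2 - L2^2) / (2*L1*L2)
x^2 + y^2 = 5^2 + 0 = 25
L1^2 + L2^2 = 4 + 16 = 20
Numerator = 25 - 20 = 5
Denominator = 2*2*4 = 16
cos(theta2) = 5/16 = 5/16

5/16


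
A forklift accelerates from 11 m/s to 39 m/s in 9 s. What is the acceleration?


Given: initial velocity v0 = 11 m/s, final velocity v = 39 m/s, time t = 9 s
Using a = (v - v0) / t
a = (39 - 11) / 9
a = 28 / 9
a = 28/9 m/s^2

28/9 m/s^2


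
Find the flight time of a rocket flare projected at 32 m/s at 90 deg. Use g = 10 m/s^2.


Given: v0 = 32 m/s, theta = 90 deg, g = 10 m/s^2
sin(90) = 1
Using T = 2*v0*sin(theta) / g
T = 2*32*1 / 10
T = 64 / 10
T = 32/5 s

32/5 s


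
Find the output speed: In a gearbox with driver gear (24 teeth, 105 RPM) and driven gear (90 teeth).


Given: N1 = 24 teeth, w1 = 105 RPM, N2 = 90 teeth
Using N1*w1 = N2*w2
w2 = N1*w1 / N2
w2 = 24*105 / 90
w2 = 2520 / 90
w2 = 28 RPM

28 RPM


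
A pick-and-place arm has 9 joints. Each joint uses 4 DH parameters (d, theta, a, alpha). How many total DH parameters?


Given: 9 joints, 4 DH parameters per joint (d, theta, a, alpha)
Total DH parameters = number_of_joints * 4
Total = 9 * 4
Total = 36

36


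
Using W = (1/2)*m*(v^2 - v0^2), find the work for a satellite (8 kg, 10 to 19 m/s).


Given: m = 8 kg, v0 = 10 m/s, v = 19 m/s
Using W = (1/2)*m*(v^2 - v0^2)
v^2 = 19^2 = 361
v0^2 = 10^2 = 100
v^2 - v0^2 = 361 - 100 = 261
W = (1/2)*8*261 = 1044 J

1044 J


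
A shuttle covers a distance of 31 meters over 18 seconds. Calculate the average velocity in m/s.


Given: distance d = 31 m, time t = 18 s
Using v = d / t
v = 31 / 18
v = 31/18 m/s

31/18 m/s


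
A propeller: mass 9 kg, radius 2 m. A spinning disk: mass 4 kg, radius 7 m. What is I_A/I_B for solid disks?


Given: M1=9 kg, R1=2 m, M2=4 kg, R2=7 m
For a disk: I = (1/2)*M*R^2, so I_A/I_B = (M1*R1^2)/(M2*R2^2)
M1*R1^2 = 9*4 = 36
M2*R2^2 = 4*49 = 196
I_A/I_B = 36/196 = 9/49

9/49


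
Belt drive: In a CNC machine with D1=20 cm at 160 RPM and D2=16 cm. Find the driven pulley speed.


Given: D1 = 20 cm, w1 = 160 RPM, D2 = 16 cm
Using D1*w1 = D2*w2
w2 = D1*w1 / D2
w2 = 20*160 / 16
w2 = 3200 / 16
w2 = 200 RPM

200 RPM


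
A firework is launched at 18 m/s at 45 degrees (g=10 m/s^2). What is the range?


Given: v0 = 18 m/s, theta = 45 deg, g = 10 m/s^2
sin(2*45) = sin(90) = 1
Using R = v0^2 * sin(2*theta) / g
R = 18^2 * 1 / 10
R = 324 / 10
R = 162/5 m

162/5 m


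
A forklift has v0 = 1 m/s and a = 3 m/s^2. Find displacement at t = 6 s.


Given: v0 = 1 m/s, a = 3 m/s^2, t = 6 s
Using s = v0*t + (1/2)*a*t^2
s = 1*6 + (1/2)*3*6^2
s = 6 + (1/2)*108
s = 6 + 54
s = 60

60 m


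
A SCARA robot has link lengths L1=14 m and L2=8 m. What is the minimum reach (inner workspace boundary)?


Given: L1 = 14 m, L2 = 8 m
For a 2-link planar arm, min reach = |L1 - L2| (second link folded back)
Min reach = |14 - 8|
Min reach = 6 m

6 m


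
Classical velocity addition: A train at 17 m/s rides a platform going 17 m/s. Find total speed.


Given: object velocity = 17 m/s, platform velocity = 17 m/s (same direction)
Using classical velocity addition: v_total = v_object + v_platform
v_total = 17 + 17
v_total = 34 m/s

34 m/s


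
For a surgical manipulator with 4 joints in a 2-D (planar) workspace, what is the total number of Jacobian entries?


Given: task space dimension = 2, joints = 4
Jacobian is a 2 x 4 matrix
Total entries = rows * columns
Total = 2 * 4
Total = 8

8


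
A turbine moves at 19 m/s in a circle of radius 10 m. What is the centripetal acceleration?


Given: v = 19 m/s, r = 10 m
Using a_c = v^2 / r
a_c = 19^2 / 10
a_c = 361 / 10
a_c = 361/10 m/s^2

361/10 m/s^2


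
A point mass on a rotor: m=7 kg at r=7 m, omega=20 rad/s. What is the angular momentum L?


Given: m = 7 kg, r = 7 m, omega = 20 rad/s
For a point mass: I = m*r^2
I = 7*7^2 = 7*49 = 343
L = I*omega = 343*20
L = 6860 kg*m^2/s

6860 kg*m^2/s


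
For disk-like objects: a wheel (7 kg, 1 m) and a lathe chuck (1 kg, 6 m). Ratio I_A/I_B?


Given: M1=7 kg, R1=1 m, M2=1 kg, R2=6 m
For a disk: I = (1/2)*M*R^2, so I_A/I_B = (M1*R1^2)/(M2*R2^2)
M1*R1^2 = 7*1 = 7
M2*R2^2 = 1*36 = 36
I_A/I_B = 7/36 = 7/36

7/36


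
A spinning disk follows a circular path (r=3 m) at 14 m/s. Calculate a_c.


Given: v = 14 m/s, r = 3 m
Using a_c = v^2 / r
a_c = 14^2 / 3
a_c = 196 / 3
a_c = 196/3 m/s^2

196/3 m/s^2


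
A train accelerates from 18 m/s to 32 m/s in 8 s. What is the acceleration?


Given: initial velocity v0 = 18 m/s, final velocity v = 32 m/s, time t = 8 s
Using a = (v - v0) / t
a = (32 - 18) / 8
a = 14 / 8
a = 7/4 m/s^2

7/4 m/s^2


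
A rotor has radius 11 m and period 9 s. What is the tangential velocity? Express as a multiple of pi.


Given: radius r = 11 m, period T = 9 s
Using v = 2*pi*r / T
v = 2*pi*11 / 9
v = 22*pi / 9
v = 22/9*pi m/s

22/9*pi m/s


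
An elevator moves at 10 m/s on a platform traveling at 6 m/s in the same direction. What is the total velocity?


Given: object velocity = 10 m/s, platform velocity = 6 m/s (same direction)
Using classical velocity addition: v_total = v_object + v_platform
v_total = 10 + 6
v_total = 16 m/s

16 m/s


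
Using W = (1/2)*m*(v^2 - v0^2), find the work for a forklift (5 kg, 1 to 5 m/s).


Given: m = 5 kg, v0 = 1 m/s, v = 5 m/s
Using W = (1/2)*m*(v^2 - v0^2)
v^2 = 5^2 = 25
v0^2 = 1^2 = 1
v^2 - v0^2 = 25 - 1 = 24
W = (1/2)*5*24 = 60 J

60 J


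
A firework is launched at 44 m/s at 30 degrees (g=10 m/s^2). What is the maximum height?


Given: v0 = 44 m/s, theta = 30 deg, g = 10 m/s^2
sin^2(30) = 1/4
Using H = v0^2 * sin^2(theta) / (2*g)
H = 44^2 * 1/4 / (2*10)
H = 1936 * 1/4 / 20
H = 484 / 20
H = 121/5 m

121/5 m


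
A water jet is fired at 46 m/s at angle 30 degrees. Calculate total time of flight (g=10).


Given: v0 = 46 m/s, theta = 30 deg, g = 10 m/s^2
sin(30) = 1/2
Using T = 2*v0*sin(theta) / g
T = 2*46*1/2 / 10
T = 46 / 10
T = 23/5 s

23/5 s


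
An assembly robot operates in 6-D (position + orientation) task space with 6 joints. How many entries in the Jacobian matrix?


Given: task space dimension = 6, joints = 6
Jacobian is a 6 x 6 matrix
Total entries = rows * columns
Total = 6 * 6
Total = 36

36


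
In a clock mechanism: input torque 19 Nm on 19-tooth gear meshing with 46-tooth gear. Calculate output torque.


Given: N1 = 19, N2 = 46, T1 = 19 Nm
Using T2/T1 = N2/N1
T2 = T1 * N2 / N1
T2 = 19 * 46 / 19
T2 = 874 / 19
T2 = 46 Nm

46 Nm


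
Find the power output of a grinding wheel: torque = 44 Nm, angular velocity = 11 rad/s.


Given: tau = 44 Nm, omega = 11 rad/s
Using P = tau * omega
P = 44 * 11
P = 484 W

484 W


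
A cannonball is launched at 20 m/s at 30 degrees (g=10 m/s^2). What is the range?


Given: v0 = 20 m/s, theta = 30 deg, g = 10 m/s^2
sin(2*30) = sin(60) = sqrt(3)/2
Using R = v0^2 * sin(2*theta) / g
R = 20^2 * (sqrt(3)/2) / 10
R = 400 * sqrt(3) / 20
R = 20*sqrt(3) m

20*sqrt(3) m


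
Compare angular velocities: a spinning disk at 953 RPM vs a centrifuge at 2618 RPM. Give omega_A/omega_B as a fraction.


Given: RPM_A = 953, RPM_B = 2618
omega = 2*pi*RPM/60, so omega_A/omega_B = RPM_A / RPM_B
omega_A/omega_B = 953 / 2618
omega_A/omega_B = 953/2618

953/2618


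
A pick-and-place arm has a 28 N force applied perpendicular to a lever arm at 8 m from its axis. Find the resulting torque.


Given: F = 28 N, r = 8 m, angle = 90 deg (perpendicular)
Using tau = F * r * sin(90)
sin(90) = 1
tau = 28 * 8 * 1
tau = 224 Nm

224 Nm


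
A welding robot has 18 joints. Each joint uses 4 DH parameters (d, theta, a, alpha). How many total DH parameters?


Given: 18 joints, 4 DH parameters per joint (d, theta, a, alpha)
Total DH parameters = number_of_joints * 4
Total = 18 * 4
Total = 72

72


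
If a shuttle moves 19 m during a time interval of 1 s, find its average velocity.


Given: distance d = 19 m, time t = 1 s
Using v = d / t
v = 19 / 1
v = 19 m/s

19 m/s


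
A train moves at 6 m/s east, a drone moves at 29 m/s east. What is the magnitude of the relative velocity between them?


Given: v_A = 6 m/s east, v_B = 29 m/s east
Both move in the same direction; relative speed = |v_A - v_B|
|6 - 29| = |-23|
= 23 m/s

23 m/s


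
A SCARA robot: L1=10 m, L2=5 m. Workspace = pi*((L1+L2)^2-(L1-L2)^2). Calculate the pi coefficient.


Given: L1 = 10, L2 = 5
(L1+L2)^2 = (15)^2 = 225
(L1-L2)^2 = (5)^2 = 25
Difference = 225 - 25 = 200
This equals 4*L1*L2 = 4*10*5 = 200
Workspace area = 200*pi

200


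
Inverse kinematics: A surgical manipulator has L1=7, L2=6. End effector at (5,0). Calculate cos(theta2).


Given: L1 = 7, L2 = 6, target (x, y) = (5, 0)
Using cos(theta2) = (x^2 + y^2 - L1^2 - L2^2) / (2*L1*L2)
x^2 + y^2 = 5^2 + 0 = 25
L1^2 + L2^2 = 49 + 36 = 85
Numerator = 25 - 85 = -60
Denominator = 2*7*6 = 84
cos(theta2) = -60/84 = -5/7

-5/7


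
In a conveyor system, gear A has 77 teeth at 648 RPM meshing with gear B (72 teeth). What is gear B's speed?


Given: N1 = 77 teeth, w1 = 648 RPM, N2 = 72 teeth
Using N1*w1 = N2*w2
w2 = N1*w1 / N2
w2 = 77*648 / 72
w2 = 49896 / 72
w2 = 693 RPM

693 RPM


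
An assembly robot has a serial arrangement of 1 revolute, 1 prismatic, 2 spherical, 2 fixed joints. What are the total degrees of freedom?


Given: serial robot with 1 revolute, 1 prismatic, 2 spherical, 2 fixed joints
DOF contribution per joint type: revolute=1, prismatic=1, spherical=3, fixed=0
DOF = 1*1 + 1*1 + 2*3 + 2*0
DOF = 8

8


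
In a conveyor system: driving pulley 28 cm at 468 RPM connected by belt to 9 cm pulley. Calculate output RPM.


Given: D1 = 28 cm, w1 = 468 RPM, D2 = 9 cm
Using D1*w1 = D2*w2
w2 = D1*w1 / D2
w2 = 28*468 / 9
w2 = 13104 / 9
w2 = 1456 RPM

1456 RPM


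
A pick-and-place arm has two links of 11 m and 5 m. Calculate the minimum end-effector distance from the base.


Given: L1 = 11 m, L2 = 5 m
For a 2-link planar arm, min reach = |L1 - L2| (second link folded back)
Min reach = |11 - 5|
Min reach = 6 m

6 m


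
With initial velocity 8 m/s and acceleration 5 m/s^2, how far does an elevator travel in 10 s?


Given: v0 = 8 m/s, a = 5 m/s^2, t = 10 s
Using s = v0*t + (1/2)*a*t^2
s = 8*10 + (1/2)*5*10^2
s = 80 + (1/2)*500
s = 80 + 250
s = 330

330 m


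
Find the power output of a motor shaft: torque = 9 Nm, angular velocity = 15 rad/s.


Given: tau = 9 Nm, omega = 15 rad/s
Using P = tau * omega
P = 9 * 15
P = 135 W

135 W


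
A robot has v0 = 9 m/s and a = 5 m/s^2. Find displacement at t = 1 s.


Given: v0 = 9 m/s, a = 5 m/s^2, t = 1 s
Using s = v0*t + (1/2)*a*t^2
s = 9*1 + (1/2)*5*1^2
s = 9 + (1/2)*5
s = 9 + 5/2
s = 23/2

23/2 m


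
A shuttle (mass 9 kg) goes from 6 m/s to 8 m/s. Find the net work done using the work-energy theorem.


Given: m = 9 kg, v0 = 6 m/s, v = 8 m/s
Using W = (1/2)*m*(v^2 - v0^2)
v^2 = 8^2 = 64
v0^2 = 6^2 = 36
v^2 - v0^2 = 64 - 36 = 28
W = (1/2)*9*28 = 126 J

126 J


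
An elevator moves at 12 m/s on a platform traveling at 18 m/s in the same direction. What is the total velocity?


Given: object velocity = 12 m/s, platform velocity = 18 m/s (same direction)
Using classical velocity addition: v_total = v_object + v_platform
v_total = 12 + 18
v_total = 30 m/s

30 m/s


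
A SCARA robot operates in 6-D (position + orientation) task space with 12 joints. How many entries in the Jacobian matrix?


Given: task space dimension = 6, joints = 12
Jacobian is a 6 x 12 matrix
Total entries = rows * columns
Total = 6 * 12
Total = 72

72


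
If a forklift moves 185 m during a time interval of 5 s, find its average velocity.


Given: distance d = 185 m, time t = 5 s
Using v = d / t
v = 185 / 5
v = 37 m/s

37 m/s


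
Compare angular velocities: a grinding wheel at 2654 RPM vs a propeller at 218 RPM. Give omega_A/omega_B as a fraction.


Given: RPM_A = 2654, RPM_B = 218
omega = 2*pi*RPM/60, so omega_A/omega_B = RPM_A / RPM_B
omega_A/omega_B = 2654 / 218
omega_A/omega_B = 1327/109

1327/109


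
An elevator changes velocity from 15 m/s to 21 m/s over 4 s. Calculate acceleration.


Given: initial velocity v0 = 15 m/s, final velocity v = 21 m/s, time t = 4 s
Using a = (v - v0) / t
a = (21 - 15) / 4
a = 6 / 4
a = 3/2 m/s^2

3/2 m/s^2


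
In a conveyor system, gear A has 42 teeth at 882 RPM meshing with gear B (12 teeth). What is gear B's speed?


Given: N1 = 42 teeth, w1 = 882 RPM, N2 = 12 teeth
Using N1*w1 = N2*w2
w2 = N1*w1 / N2
w2 = 42*882 / 12
w2 = 37044 / 12
w2 = 3087 RPM

3087 RPM


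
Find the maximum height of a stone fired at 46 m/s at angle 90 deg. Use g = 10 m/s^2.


Given: v0 = 46 m/s, theta = 90 deg, g = 10 m/s^2
sin^2(90) = 1
Using H = v0^2 * sin^2(theta) / (2*g)
H = 46^2 * 1 / (2*10)
H = 2116 * 1 / 20
H = 2116 / 20
H = 529/5 m

529/5 m


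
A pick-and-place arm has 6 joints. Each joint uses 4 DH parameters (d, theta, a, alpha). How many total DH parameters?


Given: 6 joints, 4 DH parameters per joint (d, theta, a, alpha)
Total DH parameters = number_of_joints * 4
Total = 6 * 4
Total = 24

24


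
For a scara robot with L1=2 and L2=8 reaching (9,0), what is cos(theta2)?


Given: L1 = 2, L2 = 8, target (x, y) = (9, 0)
Using cos(theta2) = (x^2 + y^2 - L1^2 - L2^2) / (2*L1*L2)
x^2 + y^2 = 9^2 + 0 = 81
L1^2 + L2^2 = 4 + 64 = 68
Numerator = 81 - 68 = 13
Denominator = 2*2*8 = 32
cos(theta2) = 13/32 = 13/32

13/32


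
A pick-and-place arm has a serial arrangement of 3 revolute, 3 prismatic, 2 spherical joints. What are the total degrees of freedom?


Given: serial robot with 3 revolute, 3 prismatic, 2 spherical joints
DOF contribution per joint type: revolute=1, prismatic=1, spherical=3, fixed=0
DOF = 3*1 + 3*1 + 2*3
DOF = 12

12


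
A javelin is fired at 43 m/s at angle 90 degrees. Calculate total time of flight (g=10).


Given: v0 = 43 m/s, theta = 90 deg, g = 10 m/s^2
sin(90) = 1
Using T = 2*v0*sin(theta) / g
T = 2*43*1 / 10
T = 86 / 10
T = 43/5 s

43/5 s


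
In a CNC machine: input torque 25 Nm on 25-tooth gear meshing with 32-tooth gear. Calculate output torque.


Given: N1 = 25, N2 = 32, T1 = 25 Nm
Using T2/T1 = N2/N1
T2 = T1 * N2 / N1
T2 = 25 * 32 / 25
T2 = 800 / 25
T2 = 32 Nm

32 Nm


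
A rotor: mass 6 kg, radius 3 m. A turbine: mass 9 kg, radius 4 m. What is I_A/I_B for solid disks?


Given: M1=6 kg, R1=3 m, M2=9 kg, R2=4 m
For a disk: I = (1/2)*M*R^2, so I_A/I_B = (M1*R1^2)/(M2*R2^2)
M1*R1^2 = 6*9 = 54
M2*R2^2 = 9*16 = 144
I_A/I_B = 54/144 = 3/8

3/8


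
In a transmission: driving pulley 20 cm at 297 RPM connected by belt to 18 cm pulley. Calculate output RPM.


Given: D1 = 20 cm, w1 = 297 RPM, D2 = 18 cm
Using D1*w1 = D2*w2
w2 = D1*w1 / D2
w2 = 20*297 / 18
w2 = 5940 / 18
w2 = 330 RPM

330 RPM


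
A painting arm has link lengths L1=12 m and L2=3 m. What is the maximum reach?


Given: L1 = 12 m, L2 = 3 m
For a 2-link planar arm, max reach = L1 + L2 (fully extended)
Max reach = 12 + 3
Max reach = 15 m

15 m


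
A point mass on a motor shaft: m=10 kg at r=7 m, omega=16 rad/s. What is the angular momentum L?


Given: m = 10 kg, r = 7 m, omega = 16 rad/s
For a point mass: I = m*r^2
I = 10*7^2 = 10*49 = 490
L = I*omega = 490*16
L = 7840 kg*m^2/s

7840 kg*m^2/s


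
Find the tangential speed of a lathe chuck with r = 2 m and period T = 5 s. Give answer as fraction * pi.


Given: radius r = 2 m, period T = 5 s
Using v = 2*pi*r / T
v = 2*pi*2 / 5
v = 4*pi / 5
v = 4/5*pi m/s

4/5*pi m/s


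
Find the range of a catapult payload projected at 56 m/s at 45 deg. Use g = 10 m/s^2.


Given: v0 = 56 m/s, theta = 45 deg, g = 10 m/s^2
sin(2*45) = sin(90) = 1
Using R = v0^2 * sin(2*theta) / g
R = 56^2 * 1 / 10
R = 3136 / 10
R = 1568/5 m

1568/5 m


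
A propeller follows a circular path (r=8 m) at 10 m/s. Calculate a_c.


Given: v = 10 m/s, r = 8 m
Using a_c = v^2 / r
a_c = 10^2 / 8
a_c = 100 / 8
a_c = 25/2 m/s^2

25/2 m/s^2


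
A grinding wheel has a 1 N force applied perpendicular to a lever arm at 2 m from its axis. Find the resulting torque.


Given: F = 1 N, r = 2 m, angle = 90 deg (perpendicular)
Using tau = F * r * sin(90)
sin(90) = 1
tau = 1 * 2 * 1
tau = 2 Nm

2 Nm


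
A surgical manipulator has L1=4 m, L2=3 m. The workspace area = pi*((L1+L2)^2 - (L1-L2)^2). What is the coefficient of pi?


Given: L1 = 4, L2 = 3
(L1+L2)^2 = (7)^2 = 49
(L1-L2)^2 = (1)^2 = 1
Difference = 49 - 1 = 48
This equals 4*L1*L2 = 4*4*3 = 48
Workspace area = 48*pi

48


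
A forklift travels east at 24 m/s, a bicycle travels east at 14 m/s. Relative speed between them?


Given: v_A = 24 m/s east, v_B = 14 m/s east
Both move in the same direction; relative speed = |v_A - v_B|
|24 - 14| = |10|
= 10 m/s

10 m/s


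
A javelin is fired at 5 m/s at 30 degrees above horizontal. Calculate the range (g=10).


Given: v0 = 5 m/s, theta = 30 deg, g = 10 m/s^2
sin(2*30) = sin(60) = sqrt(3)/2
Using R = v0^2 * sin(2*theta) / g
R = 5^2 * (sqrt(3)/2) / 10
R = 25 * sqrt(3) / 20
R = 5/4*sqrt(3) m

5/4*sqrt(3) m


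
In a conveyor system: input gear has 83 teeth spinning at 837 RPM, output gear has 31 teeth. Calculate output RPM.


Given: N1 = 83 teeth, w1 = 837 RPM, N2 = 31 teeth
Using N1*w1 = N2*w2
w2 = N1*w1 / N2
w2 = 83*837 / 31
w2 = 69471 / 31
w2 = 2241 RPM

2241 RPM


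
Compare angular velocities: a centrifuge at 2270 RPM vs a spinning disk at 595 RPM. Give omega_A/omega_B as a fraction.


Given: RPM_A = 2270, RPM_B = 595
omega = 2*pi*RPM/60, so omega_A/omega_B = RPM_A / RPM_B
omega_A/omega_B = 2270 / 595
omega_A/omega_B = 454/119

454/119


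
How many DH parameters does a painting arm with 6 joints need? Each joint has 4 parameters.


Given: 6 joints, 4 DH parameters per joint (d, theta, a, alpha)
Total DH parameters = number_of_joints * 4
Total = 6 * 4
Total = 24

24


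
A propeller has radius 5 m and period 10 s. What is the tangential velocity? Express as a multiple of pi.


Given: radius r = 5 m, period T = 10 s
Using v = 2*pi*r / T
v = 2*pi*5 / 10
v = 10*pi / 10
v = 1*pi m/s

1*pi m/s


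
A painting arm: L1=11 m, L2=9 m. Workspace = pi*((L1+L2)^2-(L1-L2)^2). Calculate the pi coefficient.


Given: L1 = 11, L2 = 9
(L1+L2)^2 = (20)^2 = 400
(L1-L2)^2 = (2)^2 = 4
Difference = 400 - 4 = 396
This equals 4*L1*L2 = 4*11*9 = 396
Workspace area = 396*pi

396


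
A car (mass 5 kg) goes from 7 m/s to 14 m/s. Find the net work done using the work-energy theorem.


Given: m = 5 kg, v0 = 7 m/s, v = 14 m/s
Using W = (1/2)*m*(v^2 - v0^2)
v^2 = 14^2 = 196
v0^2 = 7^2 = 49
v^2 - v0^2 = 196 - 49 = 147
W = (1/2)*5*147 = 735/2 J

735/2 J


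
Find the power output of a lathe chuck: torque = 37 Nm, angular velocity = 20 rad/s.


Given: tau = 37 Nm, omega = 20 rad/s
Using P = tau * omega
P = 37 * 20
P = 740 W

740 W


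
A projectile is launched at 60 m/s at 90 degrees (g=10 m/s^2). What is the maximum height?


Given: v0 = 60 m/s, theta = 90 deg, g = 10 m/s^2
sin^2(90) = 1
Using H = v0^2 * sin^2(theta) / (2*g)
H = 60^2 * 1 / (2*10)
H = 3600 * 1 / 20
H = 3600 / 20
H = 180 m

180 m


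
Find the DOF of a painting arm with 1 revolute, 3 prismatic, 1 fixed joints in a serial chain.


Given: serial robot with 1 revolute, 3 prismatic, 1 fixed joints
DOF contribution per joint type: revolute=1, prismatic=1, spherical=3, fixed=0
DOF = 1*1 + 3*1 + 1*0
DOF = 4

4


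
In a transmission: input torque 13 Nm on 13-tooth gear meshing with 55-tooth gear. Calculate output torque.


Given: N1 = 13, N2 = 55, T1 = 13 Nm
Using T2/T1 = N2/N1
T2 = T1 * N2 / N1
T2 = 13 * 55 / 13
T2 = 715 / 13
T2 = 55 Nm

55 Nm


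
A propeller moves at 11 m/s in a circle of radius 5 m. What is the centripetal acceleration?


Given: v = 11 m/s, r = 5 m
Using a_c = v^2 / r
a_c = 11^2 / 5
a_c = 121 / 5
a_c = 121/5 m/s^2

121/5 m/s^2


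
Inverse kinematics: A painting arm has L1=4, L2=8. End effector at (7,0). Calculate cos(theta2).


Given: L1 = 4, L2 = 8, target (x, y) = (7, 0)
Using cos(theta2) = (x^2 + y^2 - L1^2 - L2^2) / (2*L1*L2)
x^2 + y^2 = 7^2 + 0 = 49
L1^2 + L2^2 = 16 + 64 = 80
Numerator = 49 - 80 = -31
Denominator = 2*4*8 = 64
cos(theta2) = -31/64 = -31/64

-31/64


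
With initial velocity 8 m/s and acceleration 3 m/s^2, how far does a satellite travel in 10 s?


Given: v0 = 8 m/s, a = 3 m/s^2, t = 10 s
Using s = v0*t + (1/2)*a*t^2
s = 8*10 + (1/2)*3*10^2
s = 80 + (1/2)*300
s = 80 + 150
s = 230

230 m


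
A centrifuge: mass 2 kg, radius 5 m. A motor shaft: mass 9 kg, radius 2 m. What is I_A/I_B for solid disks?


Given: M1=2 kg, R1=5 m, M2=9 kg, R2=2 m
For a disk: I = (1/2)*M*R^2, so I_A/I_B = (M1*R1^2)/(M2*R2^2)
M1*R1^2 = 2*25 = 50
M2*R2^2 = 9*4 = 36
I_A/I_B = 50/36 = 25/18

25/18


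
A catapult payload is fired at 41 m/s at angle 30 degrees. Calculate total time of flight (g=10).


Given: v0 = 41 m/s, theta = 30 deg, g = 10 m/s^2
sin(30) = 1/2
Using T = 2*v0*sin(theta) / g
T = 2*41*1/2 / 10
T = 41 / 10
T = 41/10 s

41/10 s


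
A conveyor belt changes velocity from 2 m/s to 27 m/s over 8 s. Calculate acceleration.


Given: initial velocity v0 = 2 m/s, final velocity v = 27 m/s, time t = 8 s
Using a = (v - v0) / t
a = (27 - 2) / 8
a = 25 / 8
a = 25/8 m/s^2

25/8 m/s^2


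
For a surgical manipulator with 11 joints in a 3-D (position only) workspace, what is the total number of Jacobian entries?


Given: task space dimension = 3, joints = 11
Jacobian is a 3 x 11 matrix
Total entries = rows * columns
Total = 3 * 11
Total = 33

33


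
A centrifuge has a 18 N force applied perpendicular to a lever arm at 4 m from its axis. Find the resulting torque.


Given: F = 18 N, r = 4 m, angle = 90 deg (perpendicular)
Using tau = F * r * sin(90)
sin(90) = 1
tau = 18 * 4 * 1
tau = 72 Nm

72 Nm


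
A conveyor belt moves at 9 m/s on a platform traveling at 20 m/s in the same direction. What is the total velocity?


Given: object velocity = 9 m/s, platform velocity = 20 m/s (same direction)
Using classical velocity addition: v_total = v_object + v_platform
v_total = 9 + 20
v_total = 29 m/s

29 m/s
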